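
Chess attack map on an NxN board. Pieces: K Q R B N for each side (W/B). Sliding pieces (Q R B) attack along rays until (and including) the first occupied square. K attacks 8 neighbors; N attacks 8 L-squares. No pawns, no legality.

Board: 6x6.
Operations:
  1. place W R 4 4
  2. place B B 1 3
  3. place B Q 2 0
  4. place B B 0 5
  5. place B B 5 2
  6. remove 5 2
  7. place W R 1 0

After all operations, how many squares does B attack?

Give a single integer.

Answer: 19

Derivation:
Op 1: place WR@(4,4)
Op 2: place BB@(1,3)
Op 3: place BQ@(2,0)
Op 4: place BB@(0,5)
Op 5: place BB@(5,2)
Op 6: remove (5,2)
Op 7: place WR@(1,0)
Per-piece attacks for B:
  BB@(0,5): attacks (1,4) (2,3) (3,2) (4,1) (5,0)
  BB@(1,3): attacks (2,4) (3,5) (2,2) (3,1) (4,0) (0,4) (0,2)
  BQ@(2,0): attacks (2,1) (2,2) (2,3) (2,4) (2,5) (3,0) (4,0) (5,0) (1,0) (3,1) (4,2) (5,3) (1,1) (0,2) [ray(-1,0) blocked at (1,0)]
Union (19 distinct): (0,2) (0,4) (1,0) (1,1) (1,4) (2,1) (2,2) (2,3) (2,4) (2,5) (3,0) (3,1) (3,2) (3,5) (4,0) (4,1) (4,2) (5,0) (5,3)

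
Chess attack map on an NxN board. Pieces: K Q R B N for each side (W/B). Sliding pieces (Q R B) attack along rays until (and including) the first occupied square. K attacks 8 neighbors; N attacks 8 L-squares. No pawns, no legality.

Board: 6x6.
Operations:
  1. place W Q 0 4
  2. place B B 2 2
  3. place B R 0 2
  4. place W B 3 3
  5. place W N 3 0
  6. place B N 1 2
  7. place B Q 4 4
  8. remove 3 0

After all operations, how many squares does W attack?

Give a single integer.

Op 1: place WQ@(0,4)
Op 2: place BB@(2,2)
Op 3: place BR@(0,2)
Op 4: place WB@(3,3)
Op 5: place WN@(3,0)
Op 6: place BN@(1,2)
Op 7: place BQ@(4,4)
Op 8: remove (3,0)
Per-piece attacks for W:
  WQ@(0,4): attacks (0,5) (0,3) (0,2) (1,4) (2,4) (3,4) (4,4) (1,5) (1,3) (2,2) [ray(0,-1) blocked at (0,2); ray(1,0) blocked at (4,4); ray(1,-1) blocked at (2,2)]
  WB@(3,3): attacks (4,4) (4,2) (5,1) (2,4) (1,5) (2,2) [ray(1,1) blocked at (4,4); ray(-1,-1) blocked at (2,2)]
Union (12 distinct): (0,2) (0,3) (0,5) (1,3) (1,4) (1,5) (2,2) (2,4) (3,4) (4,2) (4,4) (5,1)

Answer: 12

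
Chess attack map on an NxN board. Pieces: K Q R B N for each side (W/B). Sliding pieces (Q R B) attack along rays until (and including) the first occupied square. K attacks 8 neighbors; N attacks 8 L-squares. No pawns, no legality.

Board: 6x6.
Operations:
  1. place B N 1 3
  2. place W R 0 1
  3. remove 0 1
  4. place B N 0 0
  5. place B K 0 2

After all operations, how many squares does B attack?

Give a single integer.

Answer: 10

Derivation:
Op 1: place BN@(1,3)
Op 2: place WR@(0,1)
Op 3: remove (0,1)
Op 4: place BN@(0,0)
Op 5: place BK@(0,2)
Per-piece attacks for B:
  BN@(0,0): attacks (1,2) (2,1)
  BK@(0,2): attacks (0,3) (0,1) (1,2) (1,3) (1,1)
  BN@(1,3): attacks (2,5) (3,4) (0,5) (2,1) (3,2) (0,1)
Union (10 distinct): (0,1) (0,3) (0,5) (1,1) (1,2) (1,3) (2,1) (2,5) (3,2) (3,4)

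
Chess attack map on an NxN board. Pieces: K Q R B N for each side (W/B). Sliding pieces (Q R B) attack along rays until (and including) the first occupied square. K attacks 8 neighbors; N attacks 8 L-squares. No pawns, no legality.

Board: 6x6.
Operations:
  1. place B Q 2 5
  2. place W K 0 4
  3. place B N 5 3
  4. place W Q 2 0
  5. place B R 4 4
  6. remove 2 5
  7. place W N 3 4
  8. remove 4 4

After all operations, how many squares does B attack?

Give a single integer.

Op 1: place BQ@(2,5)
Op 2: place WK@(0,4)
Op 3: place BN@(5,3)
Op 4: place WQ@(2,0)
Op 5: place BR@(4,4)
Op 6: remove (2,5)
Op 7: place WN@(3,4)
Op 8: remove (4,4)
Per-piece attacks for B:
  BN@(5,3): attacks (4,5) (3,4) (4,1) (3,2)
Union (4 distinct): (3,2) (3,4) (4,1) (4,5)

Answer: 4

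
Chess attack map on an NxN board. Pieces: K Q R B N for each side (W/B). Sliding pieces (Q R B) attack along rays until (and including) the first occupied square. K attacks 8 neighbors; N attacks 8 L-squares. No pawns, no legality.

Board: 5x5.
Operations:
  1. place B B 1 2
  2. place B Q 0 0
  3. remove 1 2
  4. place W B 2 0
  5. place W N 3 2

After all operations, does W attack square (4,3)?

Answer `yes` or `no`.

Op 1: place BB@(1,2)
Op 2: place BQ@(0,0)
Op 3: remove (1,2)
Op 4: place WB@(2,0)
Op 5: place WN@(3,2)
Per-piece attacks for W:
  WB@(2,0): attacks (3,1) (4,2) (1,1) (0,2)
  WN@(3,2): attacks (4,4) (2,4) (1,3) (4,0) (2,0) (1,1)
W attacks (4,3): no

Answer: no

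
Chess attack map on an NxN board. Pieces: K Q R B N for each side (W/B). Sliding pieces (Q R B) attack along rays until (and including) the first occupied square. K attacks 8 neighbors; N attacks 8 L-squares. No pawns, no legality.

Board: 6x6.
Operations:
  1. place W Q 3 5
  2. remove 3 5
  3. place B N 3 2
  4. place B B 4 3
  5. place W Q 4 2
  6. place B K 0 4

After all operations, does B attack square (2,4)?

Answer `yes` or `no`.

Op 1: place WQ@(3,5)
Op 2: remove (3,5)
Op 3: place BN@(3,2)
Op 4: place BB@(4,3)
Op 5: place WQ@(4,2)
Op 6: place BK@(0,4)
Per-piece attacks for B:
  BK@(0,4): attacks (0,5) (0,3) (1,4) (1,5) (1,3)
  BN@(3,2): attacks (4,4) (5,3) (2,4) (1,3) (4,0) (5,1) (2,0) (1,1)
  BB@(4,3): attacks (5,4) (5,2) (3,4) (2,5) (3,2) [ray(-1,-1) blocked at (3,2)]
B attacks (2,4): yes

Answer: yes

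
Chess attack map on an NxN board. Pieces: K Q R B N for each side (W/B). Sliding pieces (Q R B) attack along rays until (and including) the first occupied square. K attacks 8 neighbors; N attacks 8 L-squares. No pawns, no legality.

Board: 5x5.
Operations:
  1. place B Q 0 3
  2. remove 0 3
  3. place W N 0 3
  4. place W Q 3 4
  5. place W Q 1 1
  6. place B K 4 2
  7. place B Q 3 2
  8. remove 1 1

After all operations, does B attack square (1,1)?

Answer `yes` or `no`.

Op 1: place BQ@(0,3)
Op 2: remove (0,3)
Op 3: place WN@(0,3)
Op 4: place WQ@(3,4)
Op 5: place WQ@(1,1)
Op 6: place BK@(4,2)
Op 7: place BQ@(3,2)
Op 8: remove (1,1)
Per-piece attacks for B:
  BQ@(3,2): attacks (3,3) (3,4) (3,1) (3,0) (4,2) (2,2) (1,2) (0,2) (4,3) (4,1) (2,3) (1,4) (2,1) (1,0) [ray(0,1) blocked at (3,4); ray(1,0) blocked at (4,2)]
  BK@(4,2): attacks (4,3) (4,1) (3,2) (3,3) (3,1)
B attacks (1,1): no

Answer: no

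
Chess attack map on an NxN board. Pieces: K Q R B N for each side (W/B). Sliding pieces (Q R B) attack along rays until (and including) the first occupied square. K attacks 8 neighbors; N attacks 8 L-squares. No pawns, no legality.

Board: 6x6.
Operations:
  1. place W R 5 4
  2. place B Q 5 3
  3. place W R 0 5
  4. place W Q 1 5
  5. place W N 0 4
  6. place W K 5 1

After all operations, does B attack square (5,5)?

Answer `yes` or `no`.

Answer: no

Derivation:
Op 1: place WR@(5,4)
Op 2: place BQ@(5,3)
Op 3: place WR@(0,5)
Op 4: place WQ@(1,5)
Op 5: place WN@(0,4)
Op 6: place WK@(5,1)
Per-piece attacks for B:
  BQ@(5,3): attacks (5,4) (5,2) (5,1) (4,3) (3,3) (2,3) (1,3) (0,3) (4,4) (3,5) (4,2) (3,1) (2,0) [ray(0,1) blocked at (5,4); ray(0,-1) blocked at (5,1)]
B attacks (5,5): no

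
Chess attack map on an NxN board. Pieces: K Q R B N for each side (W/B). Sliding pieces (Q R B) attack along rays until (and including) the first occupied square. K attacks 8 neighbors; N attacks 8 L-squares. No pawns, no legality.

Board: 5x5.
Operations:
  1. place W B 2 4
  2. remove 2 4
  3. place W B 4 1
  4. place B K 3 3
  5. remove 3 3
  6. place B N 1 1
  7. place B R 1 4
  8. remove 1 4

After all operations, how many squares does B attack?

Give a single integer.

Op 1: place WB@(2,4)
Op 2: remove (2,4)
Op 3: place WB@(4,1)
Op 4: place BK@(3,3)
Op 5: remove (3,3)
Op 6: place BN@(1,1)
Op 7: place BR@(1,4)
Op 8: remove (1,4)
Per-piece attacks for B:
  BN@(1,1): attacks (2,3) (3,2) (0,3) (3,0)
Union (4 distinct): (0,3) (2,3) (3,0) (3,2)

Answer: 4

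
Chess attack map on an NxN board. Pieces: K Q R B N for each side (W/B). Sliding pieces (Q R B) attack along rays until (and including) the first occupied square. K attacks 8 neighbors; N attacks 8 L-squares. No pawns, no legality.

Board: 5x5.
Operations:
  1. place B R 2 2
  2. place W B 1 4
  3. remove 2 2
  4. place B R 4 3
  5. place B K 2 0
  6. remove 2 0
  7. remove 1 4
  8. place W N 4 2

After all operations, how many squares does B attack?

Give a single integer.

Answer: 6

Derivation:
Op 1: place BR@(2,2)
Op 2: place WB@(1,4)
Op 3: remove (2,2)
Op 4: place BR@(4,3)
Op 5: place BK@(2,0)
Op 6: remove (2,0)
Op 7: remove (1,4)
Op 8: place WN@(4,2)
Per-piece attacks for B:
  BR@(4,3): attacks (4,4) (4,2) (3,3) (2,3) (1,3) (0,3) [ray(0,-1) blocked at (4,2)]
Union (6 distinct): (0,3) (1,3) (2,3) (3,3) (4,2) (4,4)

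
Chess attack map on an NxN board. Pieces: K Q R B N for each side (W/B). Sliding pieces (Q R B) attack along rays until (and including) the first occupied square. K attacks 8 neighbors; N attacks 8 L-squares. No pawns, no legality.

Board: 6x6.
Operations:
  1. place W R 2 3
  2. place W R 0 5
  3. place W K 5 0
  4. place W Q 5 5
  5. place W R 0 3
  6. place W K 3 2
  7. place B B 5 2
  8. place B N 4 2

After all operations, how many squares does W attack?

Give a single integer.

Answer: 29

Derivation:
Op 1: place WR@(2,3)
Op 2: place WR@(0,5)
Op 3: place WK@(5,0)
Op 4: place WQ@(5,5)
Op 5: place WR@(0,3)
Op 6: place WK@(3,2)
Op 7: place BB@(5,2)
Op 8: place BN@(4,2)
Per-piece attacks for W:
  WR@(0,3): attacks (0,4) (0,5) (0,2) (0,1) (0,0) (1,3) (2,3) [ray(0,1) blocked at (0,5); ray(1,0) blocked at (2,3)]
  WR@(0,5): attacks (0,4) (0,3) (1,5) (2,5) (3,5) (4,5) (5,5) [ray(0,-1) blocked at (0,3); ray(1,0) blocked at (5,5)]
  WR@(2,3): attacks (2,4) (2,5) (2,2) (2,1) (2,0) (3,3) (4,3) (5,3) (1,3) (0,3) [ray(-1,0) blocked at (0,3)]
  WK@(3,2): attacks (3,3) (3,1) (4,2) (2,2) (4,3) (4,1) (2,3) (2,1)
  WK@(5,0): attacks (5,1) (4,0) (4,1)
  WQ@(5,5): attacks (5,4) (5,3) (5,2) (4,5) (3,5) (2,5) (1,5) (0,5) (4,4) (3,3) (2,2) (1,1) (0,0) [ray(0,-1) blocked at (5,2); ray(-1,0) blocked at (0,5)]
Union (29 distinct): (0,0) (0,1) (0,2) (0,3) (0,4) (0,5) (1,1) (1,3) (1,5) (2,0) (2,1) (2,2) (2,3) (2,4) (2,5) (3,1) (3,3) (3,5) (4,0) (4,1) (4,2) (4,3) (4,4) (4,5) (5,1) (5,2) (5,3) (5,4) (5,5)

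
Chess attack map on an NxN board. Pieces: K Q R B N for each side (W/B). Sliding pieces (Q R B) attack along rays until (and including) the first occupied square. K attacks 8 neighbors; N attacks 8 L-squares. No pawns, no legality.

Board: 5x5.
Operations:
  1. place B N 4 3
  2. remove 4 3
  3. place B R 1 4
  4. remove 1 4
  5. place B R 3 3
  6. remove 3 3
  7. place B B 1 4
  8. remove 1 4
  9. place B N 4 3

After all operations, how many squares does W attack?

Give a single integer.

Op 1: place BN@(4,3)
Op 2: remove (4,3)
Op 3: place BR@(1,4)
Op 4: remove (1,4)
Op 5: place BR@(3,3)
Op 6: remove (3,3)
Op 7: place BB@(1,4)
Op 8: remove (1,4)
Op 9: place BN@(4,3)
Per-piece attacks for W:
Union (0 distinct): (none)

Answer: 0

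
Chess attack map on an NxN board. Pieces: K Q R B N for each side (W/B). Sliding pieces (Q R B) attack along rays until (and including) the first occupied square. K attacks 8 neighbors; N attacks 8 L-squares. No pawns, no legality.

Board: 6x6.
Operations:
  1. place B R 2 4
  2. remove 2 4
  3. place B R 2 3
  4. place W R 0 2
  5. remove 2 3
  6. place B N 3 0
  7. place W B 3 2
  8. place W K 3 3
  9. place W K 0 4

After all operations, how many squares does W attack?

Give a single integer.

Answer: 22

Derivation:
Op 1: place BR@(2,4)
Op 2: remove (2,4)
Op 3: place BR@(2,3)
Op 4: place WR@(0,2)
Op 5: remove (2,3)
Op 6: place BN@(3,0)
Op 7: place WB@(3,2)
Op 8: place WK@(3,3)
Op 9: place WK@(0,4)
Per-piece attacks for W:
  WR@(0,2): attacks (0,3) (0,4) (0,1) (0,0) (1,2) (2,2) (3,2) [ray(0,1) blocked at (0,4); ray(1,0) blocked at (3,2)]
  WK@(0,4): attacks (0,5) (0,3) (1,4) (1,5) (1,3)
  WB@(3,2): attacks (4,3) (5,4) (4,1) (5,0) (2,3) (1,4) (0,5) (2,1) (1,0)
  WK@(3,3): attacks (3,4) (3,2) (4,3) (2,3) (4,4) (4,2) (2,4) (2,2)
Union (22 distinct): (0,0) (0,1) (0,3) (0,4) (0,5) (1,0) (1,2) (1,3) (1,4) (1,5) (2,1) (2,2) (2,3) (2,4) (3,2) (3,4) (4,1) (4,2) (4,3) (4,4) (5,0) (5,4)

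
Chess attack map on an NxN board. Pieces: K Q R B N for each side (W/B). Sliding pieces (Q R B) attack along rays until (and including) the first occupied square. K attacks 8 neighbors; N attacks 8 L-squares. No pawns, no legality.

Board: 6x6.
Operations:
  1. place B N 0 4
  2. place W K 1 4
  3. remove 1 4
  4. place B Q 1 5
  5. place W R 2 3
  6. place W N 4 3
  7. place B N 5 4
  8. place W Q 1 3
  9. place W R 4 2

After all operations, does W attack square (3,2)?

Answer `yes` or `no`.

Op 1: place BN@(0,4)
Op 2: place WK@(1,4)
Op 3: remove (1,4)
Op 4: place BQ@(1,5)
Op 5: place WR@(2,3)
Op 6: place WN@(4,3)
Op 7: place BN@(5,4)
Op 8: place WQ@(1,3)
Op 9: place WR@(4,2)
Per-piece attacks for W:
  WQ@(1,3): attacks (1,4) (1,5) (1,2) (1,1) (1,0) (2,3) (0,3) (2,4) (3,5) (2,2) (3,1) (4,0) (0,4) (0,2) [ray(0,1) blocked at (1,5); ray(1,0) blocked at (2,3); ray(-1,1) blocked at (0,4)]
  WR@(2,3): attacks (2,4) (2,5) (2,2) (2,1) (2,0) (3,3) (4,3) (1,3) [ray(1,0) blocked at (4,3); ray(-1,0) blocked at (1,3)]
  WR@(4,2): attacks (4,3) (4,1) (4,0) (5,2) (3,2) (2,2) (1,2) (0,2) [ray(0,1) blocked at (4,3)]
  WN@(4,3): attacks (5,5) (3,5) (2,4) (5,1) (3,1) (2,2)
W attacks (3,2): yes

Answer: yes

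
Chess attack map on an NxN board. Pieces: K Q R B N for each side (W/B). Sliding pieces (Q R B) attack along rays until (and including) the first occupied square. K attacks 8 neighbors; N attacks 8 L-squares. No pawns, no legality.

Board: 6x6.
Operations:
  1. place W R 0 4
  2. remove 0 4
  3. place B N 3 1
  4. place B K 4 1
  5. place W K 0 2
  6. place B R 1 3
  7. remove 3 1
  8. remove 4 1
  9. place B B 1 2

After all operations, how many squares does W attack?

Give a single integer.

Answer: 5

Derivation:
Op 1: place WR@(0,4)
Op 2: remove (0,4)
Op 3: place BN@(3,1)
Op 4: place BK@(4,1)
Op 5: place WK@(0,2)
Op 6: place BR@(1,3)
Op 7: remove (3,1)
Op 8: remove (4,1)
Op 9: place BB@(1,2)
Per-piece attacks for W:
  WK@(0,2): attacks (0,3) (0,1) (1,2) (1,3) (1,1)
Union (5 distinct): (0,1) (0,3) (1,1) (1,2) (1,3)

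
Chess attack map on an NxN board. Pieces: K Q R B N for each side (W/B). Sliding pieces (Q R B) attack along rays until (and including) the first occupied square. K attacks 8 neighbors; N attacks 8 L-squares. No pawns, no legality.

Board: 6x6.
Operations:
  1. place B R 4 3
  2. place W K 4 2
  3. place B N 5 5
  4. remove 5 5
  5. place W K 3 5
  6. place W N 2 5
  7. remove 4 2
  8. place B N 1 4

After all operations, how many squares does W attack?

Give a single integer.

Op 1: place BR@(4,3)
Op 2: place WK@(4,2)
Op 3: place BN@(5,5)
Op 4: remove (5,5)
Op 5: place WK@(3,5)
Op 6: place WN@(2,5)
Op 7: remove (4,2)
Op 8: place BN@(1,4)
Per-piece attacks for W:
  WN@(2,5): attacks (3,3) (4,4) (1,3) (0,4)
  WK@(3,5): attacks (3,4) (4,5) (2,5) (4,4) (2,4)
Union (8 distinct): (0,4) (1,3) (2,4) (2,5) (3,3) (3,4) (4,4) (4,5)

Answer: 8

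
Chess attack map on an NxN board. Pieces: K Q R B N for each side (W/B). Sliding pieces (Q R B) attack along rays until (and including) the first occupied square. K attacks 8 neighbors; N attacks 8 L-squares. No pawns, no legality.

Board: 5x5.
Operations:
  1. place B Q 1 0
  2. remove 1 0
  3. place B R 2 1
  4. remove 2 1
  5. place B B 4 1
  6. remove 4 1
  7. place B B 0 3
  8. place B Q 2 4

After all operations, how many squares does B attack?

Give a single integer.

Answer: 14

Derivation:
Op 1: place BQ@(1,0)
Op 2: remove (1,0)
Op 3: place BR@(2,1)
Op 4: remove (2,1)
Op 5: place BB@(4,1)
Op 6: remove (4,1)
Op 7: place BB@(0,3)
Op 8: place BQ@(2,4)
Per-piece attacks for B:
  BB@(0,3): attacks (1,4) (1,2) (2,1) (3,0)
  BQ@(2,4): attacks (2,3) (2,2) (2,1) (2,0) (3,4) (4,4) (1,4) (0,4) (3,3) (4,2) (1,3) (0,2)
Union (14 distinct): (0,2) (0,4) (1,2) (1,3) (1,4) (2,0) (2,1) (2,2) (2,3) (3,0) (3,3) (3,4) (4,2) (4,4)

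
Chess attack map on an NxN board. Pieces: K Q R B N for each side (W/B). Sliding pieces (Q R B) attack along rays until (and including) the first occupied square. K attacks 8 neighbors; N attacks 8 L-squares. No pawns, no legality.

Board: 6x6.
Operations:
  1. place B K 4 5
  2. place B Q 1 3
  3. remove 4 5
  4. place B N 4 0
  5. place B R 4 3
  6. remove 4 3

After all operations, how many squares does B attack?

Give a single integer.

Answer: 20

Derivation:
Op 1: place BK@(4,5)
Op 2: place BQ@(1,3)
Op 3: remove (4,5)
Op 4: place BN@(4,0)
Op 5: place BR@(4,3)
Op 6: remove (4,3)
Per-piece attacks for B:
  BQ@(1,3): attacks (1,4) (1,5) (1,2) (1,1) (1,0) (2,3) (3,3) (4,3) (5,3) (0,3) (2,4) (3,5) (2,2) (3,1) (4,0) (0,4) (0,2) [ray(1,-1) blocked at (4,0)]
  BN@(4,0): attacks (5,2) (3,2) (2,1)
Union (20 distinct): (0,2) (0,3) (0,4) (1,0) (1,1) (1,2) (1,4) (1,5) (2,1) (2,2) (2,3) (2,4) (3,1) (3,2) (3,3) (3,5) (4,0) (4,3) (5,2) (5,3)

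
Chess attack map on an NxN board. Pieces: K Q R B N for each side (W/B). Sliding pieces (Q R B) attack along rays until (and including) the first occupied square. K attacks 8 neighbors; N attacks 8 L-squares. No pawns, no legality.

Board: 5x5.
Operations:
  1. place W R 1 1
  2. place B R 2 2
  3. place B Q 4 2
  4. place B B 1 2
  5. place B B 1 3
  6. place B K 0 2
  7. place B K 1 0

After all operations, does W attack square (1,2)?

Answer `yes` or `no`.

Answer: yes

Derivation:
Op 1: place WR@(1,1)
Op 2: place BR@(2,2)
Op 3: place BQ@(4,2)
Op 4: place BB@(1,2)
Op 5: place BB@(1,3)
Op 6: place BK@(0,2)
Op 7: place BK@(1,0)
Per-piece attacks for W:
  WR@(1,1): attacks (1,2) (1,0) (2,1) (3,1) (4,1) (0,1) [ray(0,1) blocked at (1,2); ray(0,-1) blocked at (1,0)]
W attacks (1,2): yes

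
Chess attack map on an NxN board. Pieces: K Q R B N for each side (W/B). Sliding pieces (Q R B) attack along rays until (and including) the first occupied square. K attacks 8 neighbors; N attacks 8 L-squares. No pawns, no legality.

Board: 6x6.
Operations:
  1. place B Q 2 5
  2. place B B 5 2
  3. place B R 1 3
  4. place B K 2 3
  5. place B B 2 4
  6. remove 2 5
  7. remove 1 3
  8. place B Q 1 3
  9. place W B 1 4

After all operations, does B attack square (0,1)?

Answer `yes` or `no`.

Op 1: place BQ@(2,5)
Op 2: place BB@(5,2)
Op 3: place BR@(1,3)
Op 4: place BK@(2,3)
Op 5: place BB@(2,4)
Op 6: remove (2,5)
Op 7: remove (1,3)
Op 8: place BQ@(1,3)
Op 9: place WB@(1,4)
Per-piece attacks for B:
  BQ@(1,3): attacks (1,4) (1,2) (1,1) (1,0) (2,3) (0,3) (2,4) (2,2) (3,1) (4,0) (0,4) (0,2) [ray(0,1) blocked at (1,4); ray(1,0) blocked at (2,3); ray(1,1) blocked at (2,4)]
  BK@(2,3): attacks (2,4) (2,2) (3,3) (1,3) (3,4) (3,2) (1,4) (1,2)
  BB@(2,4): attacks (3,5) (3,3) (4,2) (5,1) (1,5) (1,3) [ray(-1,-1) blocked at (1,3)]
  BB@(5,2): attacks (4,3) (3,4) (2,5) (4,1) (3,0)
B attacks (0,1): no

Answer: no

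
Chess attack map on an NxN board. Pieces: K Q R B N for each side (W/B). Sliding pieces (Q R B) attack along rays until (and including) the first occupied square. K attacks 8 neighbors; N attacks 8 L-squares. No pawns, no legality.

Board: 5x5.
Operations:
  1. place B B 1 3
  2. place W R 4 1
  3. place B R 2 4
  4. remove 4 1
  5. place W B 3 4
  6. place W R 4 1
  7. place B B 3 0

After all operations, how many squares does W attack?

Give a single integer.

Answer: 10

Derivation:
Op 1: place BB@(1,3)
Op 2: place WR@(4,1)
Op 3: place BR@(2,4)
Op 4: remove (4,1)
Op 5: place WB@(3,4)
Op 6: place WR@(4,1)
Op 7: place BB@(3,0)
Per-piece attacks for W:
  WB@(3,4): attacks (4,3) (2,3) (1,2) (0,1)
  WR@(4,1): attacks (4,2) (4,3) (4,4) (4,0) (3,1) (2,1) (1,1) (0,1)
Union (10 distinct): (0,1) (1,1) (1,2) (2,1) (2,3) (3,1) (4,0) (4,2) (4,3) (4,4)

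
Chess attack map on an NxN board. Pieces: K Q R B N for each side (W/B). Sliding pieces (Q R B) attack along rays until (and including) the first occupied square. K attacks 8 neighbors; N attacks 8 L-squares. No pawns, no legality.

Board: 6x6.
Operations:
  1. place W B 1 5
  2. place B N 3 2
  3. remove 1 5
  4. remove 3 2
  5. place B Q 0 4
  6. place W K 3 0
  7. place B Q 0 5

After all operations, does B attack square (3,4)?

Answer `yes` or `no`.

Op 1: place WB@(1,5)
Op 2: place BN@(3,2)
Op 3: remove (1,5)
Op 4: remove (3,2)
Op 5: place BQ@(0,4)
Op 6: place WK@(3,0)
Op 7: place BQ@(0,5)
Per-piece attacks for B:
  BQ@(0,4): attacks (0,5) (0,3) (0,2) (0,1) (0,0) (1,4) (2,4) (3,4) (4,4) (5,4) (1,5) (1,3) (2,2) (3,1) (4,0) [ray(0,1) blocked at (0,5)]
  BQ@(0,5): attacks (0,4) (1,5) (2,5) (3,5) (4,5) (5,5) (1,4) (2,3) (3,2) (4,1) (5,0) [ray(0,-1) blocked at (0,4)]
B attacks (3,4): yes

Answer: yes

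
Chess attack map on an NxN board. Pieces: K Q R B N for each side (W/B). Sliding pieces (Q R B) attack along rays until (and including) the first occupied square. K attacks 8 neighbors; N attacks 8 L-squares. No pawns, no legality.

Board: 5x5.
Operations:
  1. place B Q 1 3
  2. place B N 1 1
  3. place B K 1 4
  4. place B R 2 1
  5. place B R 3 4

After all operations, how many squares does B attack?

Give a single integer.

Answer: 19

Derivation:
Op 1: place BQ@(1,3)
Op 2: place BN@(1,1)
Op 3: place BK@(1,4)
Op 4: place BR@(2,1)
Op 5: place BR@(3,4)
Per-piece attacks for B:
  BN@(1,1): attacks (2,3) (3,2) (0,3) (3,0)
  BQ@(1,3): attacks (1,4) (1,2) (1,1) (2,3) (3,3) (4,3) (0,3) (2,4) (2,2) (3,1) (4,0) (0,4) (0,2) [ray(0,1) blocked at (1,4); ray(0,-1) blocked at (1,1)]
  BK@(1,4): attacks (1,3) (2,4) (0,4) (2,3) (0,3)
  BR@(2,1): attacks (2,2) (2,3) (2,4) (2,0) (3,1) (4,1) (1,1) [ray(-1,0) blocked at (1,1)]
  BR@(3,4): attacks (3,3) (3,2) (3,1) (3,0) (4,4) (2,4) (1,4) [ray(-1,0) blocked at (1,4)]
Union (19 distinct): (0,2) (0,3) (0,4) (1,1) (1,2) (1,3) (1,4) (2,0) (2,2) (2,3) (2,4) (3,0) (3,1) (3,2) (3,3) (4,0) (4,1) (4,3) (4,4)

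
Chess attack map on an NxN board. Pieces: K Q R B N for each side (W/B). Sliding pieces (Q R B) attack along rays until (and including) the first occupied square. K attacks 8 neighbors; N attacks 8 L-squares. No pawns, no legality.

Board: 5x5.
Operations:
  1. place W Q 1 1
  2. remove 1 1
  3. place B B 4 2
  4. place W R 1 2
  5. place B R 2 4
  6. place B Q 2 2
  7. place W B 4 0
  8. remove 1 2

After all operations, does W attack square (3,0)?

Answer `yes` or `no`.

Answer: no

Derivation:
Op 1: place WQ@(1,1)
Op 2: remove (1,1)
Op 3: place BB@(4,2)
Op 4: place WR@(1,2)
Op 5: place BR@(2,4)
Op 6: place BQ@(2,2)
Op 7: place WB@(4,0)
Op 8: remove (1,2)
Per-piece attacks for W:
  WB@(4,0): attacks (3,1) (2,2) [ray(-1,1) blocked at (2,2)]
W attacks (3,0): no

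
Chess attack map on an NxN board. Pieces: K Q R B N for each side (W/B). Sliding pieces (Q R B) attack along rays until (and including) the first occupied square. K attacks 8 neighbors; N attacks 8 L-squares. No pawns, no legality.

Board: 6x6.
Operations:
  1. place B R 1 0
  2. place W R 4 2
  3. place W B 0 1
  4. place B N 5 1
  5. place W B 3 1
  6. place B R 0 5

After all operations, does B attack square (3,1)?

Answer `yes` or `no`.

Answer: no

Derivation:
Op 1: place BR@(1,0)
Op 2: place WR@(4,2)
Op 3: place WB@(0,1)
Op 4: place BN@(5,1)
Op 5: place WB@(3,1)
Op 6: place BR@(0,5)
Per-piece attacks for B:
  BR@(0,5): attacks (0,4) (0,3) (0,2) (0,1) (1,5) (2,5) (3,5) (4,5) (5,5) [ray(0,-1) blocked at (0,1)]
  BR@(1,0): attacks (1,1) (1,2) (1,3) (1,4) (1,5) (2,0) (3,0) (4,0) (5,0) (0,0)
  BN@(5,1): attacks (4,3) (3,2) (3,0)
B attacks (3,1): no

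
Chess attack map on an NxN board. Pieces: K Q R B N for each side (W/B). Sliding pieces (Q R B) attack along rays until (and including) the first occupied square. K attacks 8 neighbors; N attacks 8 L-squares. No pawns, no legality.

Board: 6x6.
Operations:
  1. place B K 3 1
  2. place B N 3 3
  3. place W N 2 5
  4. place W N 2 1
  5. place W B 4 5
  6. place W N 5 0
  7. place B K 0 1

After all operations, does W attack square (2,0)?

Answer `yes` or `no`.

Op 1: place BK@(3,1)
Op 2: place BN@(3,3)
Op 3: place WN@(2,5)
Op 4: place WN@(2,1)
Op 5: place WB@(4,5)
Op 6: place WN@(5,0)
Op 7: place BK@(0,1)
Per-piece attacks for W:
  WN@(2,1): attacks (3,3) (4,2) (1,3) (0,2) (4,0) (0,0)
  WN@(2,5): attacks (3,3) (4,4) (1,3) (0,4)
  WB@(4,5): attacks (5,4) (3,4) (2,3) (1,2) (0,1) [ray(-1,-1) blocked at (0,1)]
  WN@(5,0): attacks (4,2) (3,1)
W attacks (2,0): no

Answer: no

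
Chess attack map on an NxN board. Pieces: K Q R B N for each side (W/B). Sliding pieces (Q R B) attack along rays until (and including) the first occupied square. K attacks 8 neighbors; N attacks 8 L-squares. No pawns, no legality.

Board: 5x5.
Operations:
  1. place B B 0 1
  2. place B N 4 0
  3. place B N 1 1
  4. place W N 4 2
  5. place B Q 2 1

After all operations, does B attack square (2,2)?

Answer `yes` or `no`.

Answer: yes

Derivation:
Op 1: place BB@(0,1)
Op 2: place BN@(4,0)
Op 3: place BN@(1,1)
Op 4: place WN@(4,2)
Op 5: place BQ@(2,1)
Per-piece attacks for B:
  BB@(0,1): attacks (1,2) (2,3) (3,4) (1,0)
  BN@(1,1): attacks (2,3) (3,2) (0,3) (3,0)
  BQ@(2,1): attacks (2,2) (2,3) (2,4) (2,0) (3,1) (4,1) (1,1) (3,2) (4,3) (3,0) (1,2) (0,3) (1,0) [ray(-1,0) blocked at (1,1)]
  BN@(4,0): attacks (3,2) (2,1)
B attacks (2,2): yes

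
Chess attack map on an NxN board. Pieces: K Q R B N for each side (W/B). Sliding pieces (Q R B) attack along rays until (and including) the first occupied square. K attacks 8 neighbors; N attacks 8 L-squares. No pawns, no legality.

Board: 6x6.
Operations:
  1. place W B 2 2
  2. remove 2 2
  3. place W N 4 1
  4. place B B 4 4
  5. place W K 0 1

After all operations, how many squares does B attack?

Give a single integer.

Op 1: place WB@(2,2)
Op 2: remove (2,2)
Op 3: place WN@(4,1)
Op 4: place BB@(4,4)
Op 5: place WK@(0,1)
Per-piece attacks for B:
  BB@(4,4): attacks (5,5) (5,3) (3,5) (3,3) (2,2) (1,1) (0,0)
Union (7 distinct): (0,0) (1,1) (2,2) (3,3) (3,5) (5,3) (5,5)

Answer: 7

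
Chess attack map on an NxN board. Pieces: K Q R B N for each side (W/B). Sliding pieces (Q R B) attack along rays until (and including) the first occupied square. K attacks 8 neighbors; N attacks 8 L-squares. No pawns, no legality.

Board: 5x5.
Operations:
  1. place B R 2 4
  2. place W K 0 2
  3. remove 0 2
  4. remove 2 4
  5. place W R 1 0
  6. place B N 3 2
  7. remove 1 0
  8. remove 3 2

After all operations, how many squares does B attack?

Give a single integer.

Answer: 0

Derivation:
Op 1: place BR@(2,4)
Op 2: place WK@(0,2)
Op 3: remove (0,2)
Op 4: remove (2,4)
Op 5: place WR@(1,0)
Op 6: place BN@(3,2)
Op 7: remove (1,0)
Op 8: remove (3,2)
Per-piece attacks for B:
Union (0 distinct): (none)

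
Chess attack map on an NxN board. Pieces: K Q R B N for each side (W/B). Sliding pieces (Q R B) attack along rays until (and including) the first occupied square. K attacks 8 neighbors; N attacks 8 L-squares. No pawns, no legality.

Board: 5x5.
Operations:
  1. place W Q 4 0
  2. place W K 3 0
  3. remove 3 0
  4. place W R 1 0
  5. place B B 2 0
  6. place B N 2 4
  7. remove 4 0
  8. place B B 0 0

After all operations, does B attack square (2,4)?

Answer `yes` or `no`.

Op 1: place WQ@(4,0)
Op 2: place WK@(3,0)
Op 3: remove (3,0)
Op 4: place WR@(1,0)
Op 5: place BB@(2,0)
Op 6: place BN@(2,4)
Op 7: remove (4,0)
Op 8: place BB@(0,0)
Per-piece attacks for B:
  BB@(0,0): attacks (1,1) (2,2) (3,3) (4,4)
  BB@(2,0): attacks (3,1) (4,2) (1,1) (0,2)
  BN@(2,4): attacks (3,2) (4,3) (1,2) (0,3)
B attacks (2,4): no

Answer: no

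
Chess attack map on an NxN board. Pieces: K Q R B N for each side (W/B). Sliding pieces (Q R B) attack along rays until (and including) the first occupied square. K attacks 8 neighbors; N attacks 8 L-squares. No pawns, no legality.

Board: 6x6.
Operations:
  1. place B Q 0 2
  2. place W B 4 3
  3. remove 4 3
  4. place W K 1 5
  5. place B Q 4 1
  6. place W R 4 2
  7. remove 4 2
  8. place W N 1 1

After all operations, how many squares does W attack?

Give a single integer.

Op 1: place BQ@(0,2)
Op 2: place WB@(4,3)
Op 3: remove (4,3)
Op 4: place WK@(1,5)
Op 5: place BQ@(4,1)
Op 6: place WR@(4,2)
Op 7: remove (4,2)
Op 8: place WN@(1,1)
Per-piece attacks for W:
  WN@(1,1): attacks (2,3) (3,2) (0,3) (3,0)
  WK@(1,5): attacks (1,4) (2,5) (0,5) (2,4) (0,4)
Union (9 distinct): (0,3) (0,4) (0,5) (1,4) (2,3) (2,4) (2,5) (3,0) (3,2)

Answer: 9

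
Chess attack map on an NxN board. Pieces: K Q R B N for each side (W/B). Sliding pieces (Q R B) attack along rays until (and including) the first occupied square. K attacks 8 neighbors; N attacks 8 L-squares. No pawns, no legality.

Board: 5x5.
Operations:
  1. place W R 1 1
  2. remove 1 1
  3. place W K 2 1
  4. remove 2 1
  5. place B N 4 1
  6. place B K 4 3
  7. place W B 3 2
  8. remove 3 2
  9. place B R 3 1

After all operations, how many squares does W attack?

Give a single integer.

Answer: 0

Derivation:
Op 1: place WR@(1,1)
Op 2: remove (1,1)
Op 3: place WK@(2,1)
Op 4: remove (2,1)
Op 5: place BN@(4,1)
Op 6: place BK@(4,3)
Op 7: place WB@(3,2)
Op 8: remove (3,2)
Op 9: place BR@(3,1)
Per-piece attacks for W:
Union (0 distinct): (none)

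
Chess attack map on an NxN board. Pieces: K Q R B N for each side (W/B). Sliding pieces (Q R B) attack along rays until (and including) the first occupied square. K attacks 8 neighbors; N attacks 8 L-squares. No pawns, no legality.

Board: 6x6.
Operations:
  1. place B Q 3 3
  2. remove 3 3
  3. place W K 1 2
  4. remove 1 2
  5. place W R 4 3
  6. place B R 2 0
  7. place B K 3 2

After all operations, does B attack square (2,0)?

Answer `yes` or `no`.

Op 1: place BQ@(3,3)
Op 2: remove (3,3)
Op 3: place WK@(1,2)
Op 4: remove (1,2)
Op 5: place WR@(4,3)
Op 6: place BR@(2,0)
Op 7: place BK@(3,2)
Per-piece attacks for B:
  BR@(2,0): attacks (2,1) (2,2) (2,3) (2,4) (2,5) (3,0) (4,0) (5,0) (1,0) (0,0)
  BK@(3,2): attacks (3,3) (3,1) (4,2) (2,2) (4,3) (4,1) (2,3) (2,1)
B attacks (2,0): no

Answer: no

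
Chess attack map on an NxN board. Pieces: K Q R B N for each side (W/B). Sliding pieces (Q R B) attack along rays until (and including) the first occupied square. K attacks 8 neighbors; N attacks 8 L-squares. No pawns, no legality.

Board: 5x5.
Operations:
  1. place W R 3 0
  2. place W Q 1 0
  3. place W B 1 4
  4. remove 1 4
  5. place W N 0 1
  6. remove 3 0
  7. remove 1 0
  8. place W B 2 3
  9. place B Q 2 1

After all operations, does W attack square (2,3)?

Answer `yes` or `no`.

Answer: no

Derivation:
Op 1: place WR@(3,0)
Op 2: place WQ@(1,0)
Op 3: place WB@(1,4)
Op 4: remove (1,4)
Op 5: place WN@(0,1)
Op 6: remove (3,0)
Op 7: remove (1,0)
Op 8: place WB@(2,3)
Op 9: place BQ@(2,1)
Per-piece attacks for W:
  WN@(0,1): attacks (1,3) (2,2) (2,0)
  WB@(2,3): attacks (3,4) (3,2) (4,1) (1,4) (1,2) (0,1) [ray(-1,-1) blocked at (0,1)]
W attacks (2,3): no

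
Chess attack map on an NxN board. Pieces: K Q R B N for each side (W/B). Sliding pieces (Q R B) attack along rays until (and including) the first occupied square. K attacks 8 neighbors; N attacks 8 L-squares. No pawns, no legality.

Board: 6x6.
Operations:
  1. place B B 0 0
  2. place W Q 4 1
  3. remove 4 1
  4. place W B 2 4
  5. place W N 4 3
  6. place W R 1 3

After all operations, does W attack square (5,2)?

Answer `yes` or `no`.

Op 1: place BB@(0,0)
Op 2: place WQ@(4,1)
Op 3: remove (4,1)
Op 4: place WB@(2,4)
Op 5: place WN@(4,3)
Op 6: place WR@(1,3)
Per-piece attacks for W:
  WR@(1,3): attacks (1,4) (1,5) (1,2) (1,1) (1,0) (2,3) (3,3) (4,3) (0,3) [ray(1,0) blocked at (4,3)]
  WB@(2,4): attacks (3,5) (3,3) (4,2) (5,1) (1,5) (1,3) [ray(-1,-1) blocked at (1,3)]
  WN@(4,3): attacks (5,5) (3,5) (2,4) (5,1) (3,1) (2,2)
W attacks (5,2): no

Answer: no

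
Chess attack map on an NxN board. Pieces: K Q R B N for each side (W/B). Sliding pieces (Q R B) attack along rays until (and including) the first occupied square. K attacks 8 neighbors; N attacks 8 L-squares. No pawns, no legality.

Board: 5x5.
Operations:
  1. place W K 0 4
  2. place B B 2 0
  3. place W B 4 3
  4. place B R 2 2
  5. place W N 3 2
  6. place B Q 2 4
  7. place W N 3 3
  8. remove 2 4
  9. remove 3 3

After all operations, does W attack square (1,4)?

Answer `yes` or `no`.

Op 1: place WK@(0,4)
Op 2: place BB@(2,0)
Op 3: place WB@(4,3)
Op 4: place BR@(2,2)
Op 5: place WN@(3,2)
Op 6: place BQ@(2,4)
Op 7: place WN@(3,3)
Op 8: remove (2,4)
Op 9: remove (3,3)
Per-piece attacks for W:
  WK@(0,4): attacks (0,3) (1,4) (1,3)
  WN@(3,2): attacks (4,4) (2,4) (1,3) (4,0) (2,0) (1,1)
  WB@(4,3): attacks (3,4) (3,2) [ray(-1,-1) blocked at (3,2)]
W attacks (1,4): yes

Answer: yes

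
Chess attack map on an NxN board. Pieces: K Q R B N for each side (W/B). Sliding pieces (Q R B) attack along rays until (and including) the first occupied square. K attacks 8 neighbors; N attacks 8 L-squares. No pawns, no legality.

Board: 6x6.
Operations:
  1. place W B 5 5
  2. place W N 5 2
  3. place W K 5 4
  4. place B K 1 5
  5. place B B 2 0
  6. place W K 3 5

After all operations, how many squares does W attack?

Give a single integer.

Op 1: place WB@(5,5)
Op 2: place WN@(5,2)
Op 3: place WK@(5,4)
Op 4: place BK@(1,5)
Op 5: place BB@(2,0)
Op 6: place WK@(3,5)
Per-piece attacks for W:
  WK@(3,5): attacks (3,4) (4,5) (2,5) (4,4) (2,4)
  WN@(5,2): attacks (4,4) (3,3) (4,0) (3,1)
  WK@(5,4): attacks (5,5) (5,3) (4,4) (4,5) (4,3)
  WB@(5,5): attacks (4,4) (3,3) (2,2) (1,1) (0,0)
Union (14 distinct): (0,0) (1,1) (2,2) (2,4) (2,5) (3,1) (3,3) (3,4) (4,0) (4,3) (4,4) (4,5) (5,3) (5,5)

Answer: 14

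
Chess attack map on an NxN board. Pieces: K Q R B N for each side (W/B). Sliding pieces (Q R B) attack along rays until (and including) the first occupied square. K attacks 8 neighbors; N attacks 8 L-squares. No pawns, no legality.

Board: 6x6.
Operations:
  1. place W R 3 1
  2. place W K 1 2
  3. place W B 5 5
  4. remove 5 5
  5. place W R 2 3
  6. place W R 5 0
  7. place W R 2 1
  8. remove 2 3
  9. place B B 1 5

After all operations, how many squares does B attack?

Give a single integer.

Op 1: place WR@(3,1)
Op 2: place WK@(1,2)
Op 3: place WB@(5,5)
Op 4: remove (5,5)
Op 5: place WR@(2,3)
Op 6: place WR@(5,0)
Op 7: place WR@(2,1)
Op 8: remove (2,3)
Op 9: place BB@(1,5)
Per-piece attacks for B:
  BB@(1,5): attacks (2,4) (3,3) (4,2) (5,1) (0,4)
Union (5 distinct): (0,4) (2,4) (3,3) (4,2) (5,1)

Answer: 5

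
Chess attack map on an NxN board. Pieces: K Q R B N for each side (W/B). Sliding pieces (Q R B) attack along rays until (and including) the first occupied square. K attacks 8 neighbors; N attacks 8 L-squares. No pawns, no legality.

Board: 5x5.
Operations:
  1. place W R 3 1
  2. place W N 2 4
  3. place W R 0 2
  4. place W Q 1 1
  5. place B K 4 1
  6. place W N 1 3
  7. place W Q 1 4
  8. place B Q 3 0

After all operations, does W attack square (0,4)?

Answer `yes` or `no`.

Op 1: place WR@(3,1)
Op 2: place WN@(2,4)
Op 3: place WR@(0,2)
Op 4: place WQ@(1,1)
Op 5: place BK@(4,1)
Op 6: place WN@(1,3)
Op 7: place WQ@(1,4)
Op 8: place BQ@(3,0)
Per-piece attacks for W:
  WR@(0,2): attacks (0,3) (0,4) (0,1) (0,0) (1,2) (2,2) (3,2) (4,2)
  WQ@(1,1): attacks (1,2) (1,3) (1,0) (2,1) (3,1) (0,1) (2,2) (3,3) (4,4) (2,0) (0,2) (0,0) [ray(0,1) blocked at (1,3); ray(1,0) blocked at (3,1); ray(-1,1) blocked at (0,2)]
  WN@(1,3): attacks (3,4) (2,1) (3,2) (0,1)
  WQ@(1,4): attacks (1,3) (2,4) (0,4) (2,3) (3,2) (4,1) (0,3) [ray(0,-1) blocked at (1,3); ray(1,0) blocked at (2,4); ray(1,-1) blocked at (4,1)]
  WN@(2,4): attacks (3,2) (4,3) (1,2) (0,3)
  WR@(3,1): attacks (3,2) (3,3) (3,4) (3,0) (4,1) (2,1) (1,1) [ray(0,-1) blocked at (3,0); ray(1,0) blocked at (4,1); ray(-1,0) blocked at (1,1)]
W attacks (0,4): yes

Answer: yes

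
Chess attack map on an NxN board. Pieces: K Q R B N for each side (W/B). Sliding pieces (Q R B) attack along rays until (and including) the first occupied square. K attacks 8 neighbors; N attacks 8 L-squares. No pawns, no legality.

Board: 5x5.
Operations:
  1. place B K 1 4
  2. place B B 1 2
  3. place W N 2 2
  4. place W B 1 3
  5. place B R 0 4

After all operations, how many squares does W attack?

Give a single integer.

Answer: 12

Derivation:
Op 1: place BK@(1,4)
Op 2: place BB@(1,2)
Op 3: place WN@(2,2)
Op 4: place WB@(1,3)
Op 5: place BR@(0,4)
Per-piece attacks for W:
  WB@(1,3): attacks (2,4) (2,2) (0,4) (0,2) [ray(1,-1) blocked at (2,2); ray(-1,1) blocked at (0,4)]
  WN@(2,2): attacks (3,4) (4,3) (1,4) (0,3) (3,0) (4,1) (1,0) (0,1)
Union (12 distinct): (0,1) (0,2) (0,3) (0,4) (1,0) (1,4) (2,2) (2,4) (3,0) (3,4) (4,1) (4,3)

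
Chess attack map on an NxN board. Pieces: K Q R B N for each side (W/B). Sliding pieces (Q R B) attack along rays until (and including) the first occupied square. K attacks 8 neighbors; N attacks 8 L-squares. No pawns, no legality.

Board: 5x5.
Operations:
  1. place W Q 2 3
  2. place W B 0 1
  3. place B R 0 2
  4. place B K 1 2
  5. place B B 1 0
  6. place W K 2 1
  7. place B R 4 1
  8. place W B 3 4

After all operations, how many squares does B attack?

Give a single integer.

Answer: 15

Derivation:
Op 1: place WQ@(2,3)
Op 2: place WB@(0,1)
Op 3: place BR@(0,2)
Op 4: place BK@(1,2)
Op 5: place BB@(1,0)
Op 6: place WK@(2,1)
Op 7: place BR@(4,1)
Op 8: place WB@(3,4)
Per-piece attacks for B:
  BR@(0,2): attacks (0,3) (0,4) (0,1) (1,2) [ray(0,-1) blocked at (0,1); ray(1,0) blocked at (1,2)]
  BB@(1,0): attacks (2,1) (0,1) [ray(1,1) blocked at (2,1); ray(-1,1) blocked at (0,1)]
  BK@(1,2): attacks (1,3) (1,1) (2,2) (0,2) (2,3) (2,1) (0,3) (0,1)
  BR@(4,1): attacks (4,2) (4,3) (4,4) (4,0) (3,1) (2,1) [ray(-1,0) blocked at (2,1)]
Union (15 distinct): (0,1) (0,2) (0,3) (0,4) (1,1) (1,2) (1,3) (2,1) (2,2) (2,3) (3,1) (4,0) (4,2) (4,3) (4,4)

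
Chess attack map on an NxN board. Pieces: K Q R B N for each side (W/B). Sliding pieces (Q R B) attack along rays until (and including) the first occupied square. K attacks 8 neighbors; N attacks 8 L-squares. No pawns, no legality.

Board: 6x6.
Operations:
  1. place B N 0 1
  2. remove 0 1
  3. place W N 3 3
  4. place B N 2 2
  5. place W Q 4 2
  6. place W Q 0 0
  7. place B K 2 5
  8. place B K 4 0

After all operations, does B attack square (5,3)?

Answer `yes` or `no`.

Answer: no

Derivation:
Op 1: place BN@(0,1)
Op 2: remove (0,1)
Op 3: place WN@(3,3)
Op 4: place BN@(2,2)
Op 5: place WQ@(4,2)
Op 6: place WQ@(0,0)
Op 7: place BK@(2,5)
Op 8: place BK@(4,0)
Per-piece attacks for B:
  BN@(2,2): attacks (3,4) (4,3) (1,4) (0,3) (3,0) (4,1) (1,0) (0,1)
  BK@(2,5): attacks (2,4) (3,5) (1,5) (3,4) (1,4)
  BK@(4,0): attacks (4,1) (5,0) (3,0) (5,1) (3,1)
B attacks (5,3): no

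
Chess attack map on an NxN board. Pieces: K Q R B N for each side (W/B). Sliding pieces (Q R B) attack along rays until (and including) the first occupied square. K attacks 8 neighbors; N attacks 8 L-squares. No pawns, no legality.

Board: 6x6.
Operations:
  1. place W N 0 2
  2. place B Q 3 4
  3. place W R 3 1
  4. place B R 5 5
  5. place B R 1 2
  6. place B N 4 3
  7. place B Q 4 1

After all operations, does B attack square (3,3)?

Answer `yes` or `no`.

Op 1: place WN@(0,2)
Op 2: place BQ@(3,4)
Op 3: place WR@(3,1)
Op 4: place BR@(5,5)
Op 5: place BR@(1,2)
Op 6: place BN@(4,3)
Op 7: place BQ@(4,1)
Per-piece attacks for B:
  BR@(1,2): attacks (1,3) (1,4) (1,5) (1,1) (1,0) (2,2) (3,2) (4,2) (5,2) (0,2) [ray(-1,0) blocked at (0,2)]
  BQ@(3,4): attacks (3,5) (3,3) (3,2) (3,1) (4,4) (5,4) (2,4) (1,4) (0,4) (4,5) (4,3) (2,5) (2,3) (1,2) [ray(0,-1) blocked at (3,1); ray(1,-1) blocked at (4,3); ray(-1,-1) blocked at (1,2)]
  BQ@(4,1): attacks (4,2) (4,3) (4,0) (5,1) (3,1) (5,2) (5,0) (3,2) (2,3) (1,4) (0,5) (3,0) [ray(0,1) blocked at (4,3); ray(-1,0) blocked at (3,1)]
  BN@(4,3): attacks (5,5) (3,5) (2,4) (5,1) (3,1) (2,2)
  BR@(5,5): attacks (5,4) (5,3) (5,2) (5,1) (5,0) (4,5) (3,5) (2,5) (1,5) (0,5)
B attacks (3,3): yes

Answer: yes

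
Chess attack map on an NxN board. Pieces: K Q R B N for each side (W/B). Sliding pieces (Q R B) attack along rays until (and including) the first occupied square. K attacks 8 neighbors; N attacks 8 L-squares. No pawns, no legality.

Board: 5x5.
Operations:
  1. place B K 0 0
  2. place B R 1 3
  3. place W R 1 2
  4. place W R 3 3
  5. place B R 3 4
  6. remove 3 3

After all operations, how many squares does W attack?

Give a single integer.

Answer: 7

Derivation:
Op 1: place BK@(0,0)
Op 2: place BR@(1,3)
Op 3: place WR@(1,2)
Op 4: place WR@(3,3)
Op 5: place BR@(3,4)
Op 6: remove (3,3)
Per-piece attacks for W:
  WR@(1,2): attacks (1,3) (1,1) (1,0) (2,2) (3,2) (4,2) (0,2) [ray(0,1) blocked at (1,3)]
Union (7 distinct): (0,2) (1,0) (1,1) (1,3) (2,2) (3,2) (4,2)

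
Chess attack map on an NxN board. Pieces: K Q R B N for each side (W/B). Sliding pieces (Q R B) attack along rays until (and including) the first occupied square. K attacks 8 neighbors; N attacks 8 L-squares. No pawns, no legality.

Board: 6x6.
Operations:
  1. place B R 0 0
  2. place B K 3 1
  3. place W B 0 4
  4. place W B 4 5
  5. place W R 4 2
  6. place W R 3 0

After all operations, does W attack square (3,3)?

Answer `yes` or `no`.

Answer: no

Derivation:
Op 1: place BR@(0,0)
Op 2: place BK@(3,1)
Op 3: place WB@(0,4)
Op 4: place WB@(4,5)
Op 5: place WR@(4,2)
Op 6: place WR@(3,0)
Per-piece attacks for W:
  WB@(0,4): attacks (1,5) (1,3) (2,2) (3,1) [ray(1,-1) blocked at (3,1)]
  WR@(3,0): attacks (3,1) (4,0) (5,0) (2,0) (1,0) (0,0) [ray(0,1) blocked at (3,1); ray(-1,0) blocked at (0,0)]
  WR@(4,2): attacks (4,3) (4,4) (4,5) (4,1) (4,0) (5,2) (3,2) (2,2) (1,2) (0,2) [ray(0,1) blocked at (4,5)]
  WB@(4,5): attacks (5,4) (3,4) (2,3) (1,2) (0,1)
W attacks (3,3): no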